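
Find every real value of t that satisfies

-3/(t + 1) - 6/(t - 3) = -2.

t = -0.2231 or t = 6.7231

Multiply both sides by (t + 1)(t - 3):
-3(t - 3) - 6(t + 1) = -2(t + 1)(t - 3).
Expand and collect terms: -2t² + 13t + 3 = 0.
By the quadratic formula, t = (-13 ± √193) / -4, so t ≈ -0.2231 or t ≈ 6.7231.
Neither value makes a denominator zero (t ≠ -1, t ≠ 3), so both are valid.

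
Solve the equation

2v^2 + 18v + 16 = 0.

v = -8 or v = -1

Factor: 2(v + 8)(v + 1) = 0.
So v = -8 or v = -1.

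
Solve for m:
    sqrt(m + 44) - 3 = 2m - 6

m = 5

Isolate the radical: sqrt(m + 44) = 2m - 3.
Square both sides: m + 44 = (2m - 3)^2.
Expand and rearrange: 4m^2 - 13m - 35 = 0.
Solving gives m = 5 or m = -1.75.
Check each candidate in the original equation:
  m = 5: sqrt(49) = 7, while 2m - 3 = 7 — valid.
  m = -1.75: sqrt(42.25) = 6.5, while 2m - 3 = -6.5 — extraneous.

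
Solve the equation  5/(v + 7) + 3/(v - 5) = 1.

Multiply both sides by (v + 7)(v - 5):
5(v - 5) + 3(v + 7) = (v + 7)(v - 5).
Expand and collect terms: v^2 - 6v - 31 = 0.
By the quadratic formula, v = (6 +/- sqrt(160)) / 2, so v ~= 9.3246 or v ~= -3.3246.
Neither value makes a denominator zero (v != -7, v != 5), so both are valid.

v = -3.3246 or v = 9.3246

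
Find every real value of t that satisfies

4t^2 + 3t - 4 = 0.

Discriminant: (3)^2 - 4*4*(-4) = 73.
Quadratic formula: t = (-3 +/- sqrt(73)) / 8.
So t = -3/8 + sqrt(73)/8 ~= 0.693 or t = -sqrt(73)/8 - 3/8 ~= -1.443.

t = -1.443 or t = 0.693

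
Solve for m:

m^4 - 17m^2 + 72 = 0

m = -3 or m = -2.8284 or m = 2.8284 or m = 3

Let u = m^2. The equation becomes u^2 - 17u + 72 = 0.
Factor: (u - 8)(u - 9) = 0, so u = 8 or u = 9.
m^2 = 8 gives m = +/-2*sqrt(2) ~= +/-2.8284.
m^2 = 9 gives m = +/-3.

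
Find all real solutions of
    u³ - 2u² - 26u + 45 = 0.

u = -5 or u = 1.6972 or u = 5.3028

Possible rational roots are divisors of 45. Testing u = -5 gives 0, so (u + 5) is a factor.
Divide: u³ - 2u² - 26u + 45 = (u + 5)(u² - 7u + 9).
Apply the quadratic formula to u² - 7u + 9 = 0: u = (7 ± √13)/2, i.e. u ≈ 5.3028 or u ≈ 1.6972.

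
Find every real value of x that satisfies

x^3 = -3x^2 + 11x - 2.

x = -5.1926 or x = 0.1926 or x = 2

Rearrange: x^3 + 3x^2 - 11x + 2 = 0.
Possible rational roots are divisors of 2. Testing x = 2 gives 0, so (x - 2) is a factor.
Divide: x^3 + 3x^2 - 11x + 2 = (x - 2)(x^2 + 5x - 1).
Apply the quadratic formula to x^2 + 5x - 1 = 0: x = (-5 +/- sqrt(29))/2, i.e. x ~= 0.1926 or x ~= -5.1926.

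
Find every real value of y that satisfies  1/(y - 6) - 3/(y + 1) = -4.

y = -0.2186 or y = 5.7186

Multiply both sides by (y - 6)(y + 1):
(y + 1) - 3(y - 6) = -4(y - 6)(y + 1).
Expand and collect terms: -4y² + 22y + 5 = 0.
By the quadratic formula, y = (-22 ± √564) / -8, so y ≈ -0.2186 or y ≈ 5.7186.
Neither value makes a denominator zero (y ≠ 6, y ≠ -1), so both are valid.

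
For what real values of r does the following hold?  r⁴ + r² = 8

Let u = r². The equation becomes u² + u - 8 = 0.
By the quadratic formula, u = -1/2 + √(33)/2 or u = -√(33)/2 - 1/2.
r² = -1/2 + √(33)/2 gives r = ±√(-1/2 + √(33)/2) ≈ ±1.5402.
r² = -√(33)/2 - 1/2 < 0 has no real solution.

r = -1.5402 or r = 1.5402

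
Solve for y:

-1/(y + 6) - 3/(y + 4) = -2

y = -5.7321 or y = -2.2679

Multiply both sides by (y + 6)(y + 4):
-(y + 4) - 3(y + 6) = -2(y + 6)(y + 4).
Expand and collect terms: -2y² - 16y - 26 = 0.
By the quadratic formula, y = (16 ± √48) / -4, so y ≈ -5.7321 or y ≈ -2.2679.
Neither value makes a denominator zero (y ≠ -6, y ≠ -4), so both are valid.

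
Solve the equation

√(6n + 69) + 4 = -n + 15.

Isolate the radical: √(6n + 69) = -n + 11.
Square both sides: 6n + 69 = (-n + 11)².
Expand and rearrange: n² - 28n + 52 = 0.
Solving gives n = 26 or n = 2.
Check each candidate in the original equation:
  n = 26: √(225) = 15, while -n + 11 = -15 — extraneous.
  n = 2: √(81) = 9, while -n + 11 = 9 — valid.

n = 2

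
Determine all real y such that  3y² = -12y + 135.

y = -9 or y = 5

Bring every term to one side: 3y² + 12y - 135 = 0.
Factor: 3(y + 9)(y - 5) = 0.
So y = -9 or y = 5.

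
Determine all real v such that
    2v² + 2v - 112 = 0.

Factor: 2(v + 8)(v - 7) = 0.
So v = -8 or v = 7.

v = -8 or v = 7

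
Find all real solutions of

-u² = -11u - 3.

u = -0.2663 or u = 11.2663

Rearrange to standard form: -u² + 11u + 3 = 0.
Discriminant: (11)² − 4·(-1)·3 = 133.
Quadratic formula: u = (-11 ± √133) / (-2).
So u = 11/2 - √(133)/2 ≈ -0.2663 or u = 11/2 + √(133)/2 ≈ 11.2663.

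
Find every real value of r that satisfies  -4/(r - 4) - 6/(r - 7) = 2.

r = 0.3542 or r = 5.6458

Multiply both sides by (r - 4)(r - 7):
-4(r - 7) - 6(r - 4) = 2(r - 4)(r - 7).
Expand and collect terms: 2r^2 - 12r + 4 = 0.
By the quadratic formula, r = (12 +/- sqrt(112)) / 4, so r ~= 5.6458 or r ~= 0.3542.
Neither value makes a denominator zero (r != 4, r != 7), so both are valid.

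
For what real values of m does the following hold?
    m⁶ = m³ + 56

Let u = m³. The equation becomes u² - u - 56 = 0.
Factor: (u + 7)(u - 8) = 0, so u = -7 or u = 8.
m³ = -7 gives m = -∛(7) ≈ -1.9129.
m³ = 8 gives m = 2.

m = -1.9129 or m = 2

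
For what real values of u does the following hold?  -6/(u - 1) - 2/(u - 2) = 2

Multiply both sides by (u - 1)(u - 2):
-6(u - 2) - 2(u - 1) = 2(u - 1)(u - 2).
Expand and collect terms: 2u^2 + 2u - 10 = 0.
By the quadratic formula, u = (-2 +/- sqrt(84)) / 4, so u ~= 1.7913 or u ~= -2.7913.
Neither value makes a denominator zero (u != 1, u != 2), so both are valid.

u = -2.7913 or u = 1.7913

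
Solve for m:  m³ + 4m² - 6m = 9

m = -4.8541 or m = -1 or m = 1.8541

Rearrange: m³ + 4m² - 6m - 9 = 0.
Possible rational roots are divisors of -9. Testing m = -1 gives 0, so (m + 1) is a factor.
Divide: m³ + 4m² - 6m - 9 = (m + 1)(m² + 3m - 9).
Apply the quadratic formula to m² + 3m - 9 = 0: m = (-3 ± √45)/2, i.e. m ≈ 1.8541 or m ≈ -4.8541.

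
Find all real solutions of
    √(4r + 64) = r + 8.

Square both sides: 4r + 64 = (r + 8)².
Expand and rearrange: r² + 12r = 0.
Solving gives r = 0 or r = -12.
Check each candidate in the original equation:
  r = 0: √(64) = 8, while r + 8 = 8 — valid.
  r = -12: √(16) = 4, while r + 8 = -4 — extraneous.

r = 0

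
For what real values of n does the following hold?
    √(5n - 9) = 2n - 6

n = 5

Square both sides: 5n - 9 = (2n - 6)².
Expand and rearrange: 4n² - 29n + 45 = 0.
Solving gives n = 5 or n = 2.25.
Check each candidate in the original equation:
  n = 5: √(16) = 4, while 2n - 6 = 4 — valid.
  n = 2.25: √(2.25) = 1.5, while 2n - 6 = -1.5 — extraneous.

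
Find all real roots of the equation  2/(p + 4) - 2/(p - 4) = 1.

Multiply both sides by (p + 4)(p - 4):
2(p - 4) - 2(p + 4) = (p + 4)(p - 4).
Expand and collect terms: p² = 0.
This has the repeated root p = 0.
Neither value makes a denominator zero (p ≠ -4, p ≠ 4), so both are valid.

p = 0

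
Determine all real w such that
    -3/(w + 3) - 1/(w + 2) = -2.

Multiply both sides by (w + 3)(w + 2):
-3(w + 2) - (w + 3) = -2(w + 3)(w + 2).
Expand and collect terms: -2w² - 6w - 3 = 0.
By the quadratic formula, w = (6 ± √12) / -4, so w ≈ -2.366 or w ≈ -0.634.
Neither value makes a denominator zero (w ≠ -3, w ≠ -2), so both are valid.

w = -2.366 or w = -0.634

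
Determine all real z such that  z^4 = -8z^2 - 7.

Let u = z^2. The equation becomes u^2 + 8u + 7 = 0.
Factor: (u + 1)(u + 7) = 0, so u = -1 or u = -7.
z^2 = -1 < 0 has no real solution.
z^2 = -7 < 0 has no real solution.

No real solutions.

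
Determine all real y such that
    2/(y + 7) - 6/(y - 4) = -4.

Multiply both sides by (y + 7)(y - 4):
2(y - 4) - 6(y + 7) = -4(y + 7)(y - 4).
Expand and collect terms: -4y² - 8y + 162 = 0.
By the quadratic formula, y = (8 ± √2656) / -8, so y ≈ -7.442 or y ≈ 5.442.
Neither value makes a denominator zero (y ≠ -7, y ≠ 4), so both are valid.

y = -7.442 or y = 5.442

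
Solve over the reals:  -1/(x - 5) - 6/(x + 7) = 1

Multiply both sides by (x - 5)(x + 7):
-(x + 7) - 6(x - 5) = (x - 5)(x + 7).
Expand and collect terms: x^2 + 9x - 58 = 0.
By the quadratic formula, x = (-9 +/- sqrt(313)) / 2, so x ~= 4.3459 or x ~= -13.3459.
Neither value makes a denominator zero (x != 5, x != -7), so both are valid.

x = -13.3459 or x = 4.3459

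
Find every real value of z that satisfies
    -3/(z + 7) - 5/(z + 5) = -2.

z = -6.4495 or z = -1.5505

Multiply both sides by (z + 7)(z + 5):
-3(z + 5) - 5(z + 7) = -2(z + 7)(z + 5).
Expand and collect terms: -2z² - 16z - 20 = 0.
By the quadratic formula, z = (16 ± √96) / -4, so z ≈ -6.4495 or z ≈ -1.5505.
Neither value makes a denominator zero (z ≠ -7, z ≠ -5), so both are valid.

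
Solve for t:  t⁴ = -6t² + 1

t = -0.4028 or t = 0.4028

Let u = t². The equation becomes u² + 6u - 1 = 0.
By the quadratic formula, u = -3 + √(10) or u = -√(10) - 3.
t² = -3 + √(10) gives t = ±√(-3 + √(10)) ≈ ±0.4028.
t² = -√(10) - 3 < 0 has no real solution.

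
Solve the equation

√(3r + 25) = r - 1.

Square both sides: 3r + 25 = (r - 1)².
Expand and rearrange: r² - 5r - 24 = 0.
Solving gives r = 8 or r = -3.
Check each candidate in the original equation:
  r = 8: √(49) = 7, while r - 1 = 7 — valid.
  r = -3: √(16) = 4, while r - 1 = -4 — extraneous.

r = 8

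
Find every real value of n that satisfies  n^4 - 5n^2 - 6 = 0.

n = -2.4495 or n = 2.4495

Let u = n^2. The equation becomes u^2 - 5u - 6 = 0.
Factor: (u + 1)(u - 6) = 0, so u = -1 or u = 6.
n^2 = -1 < 0 has no real solution.
n^2 = 6 gives n = +/-sqrt(6) ~= +/-2.4495.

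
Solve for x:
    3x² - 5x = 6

Rearrange to standard form: 3x² - 5x - 6 = 0.
Discriminant: (-5)² − 4·3·(-6) = 97.
Quadratic formula: x = (5 ± √97) / 6.
So x = 5/6 + √(97)/6 ≈ 2.4748 or x = 5/6 - √(97)/6 ≈ -0.8081.

x = -0.8081 or x = 2.4748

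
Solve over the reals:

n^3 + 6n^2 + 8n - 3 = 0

n = -3.3028 or n = -3 or n = 0.3028

Possible rational roots are divisors of -3. Testing n = -3 gives 0, so (n + 3) is a factor.
Divide: n^3 + 6n^2 + 8n - 3 = (n + 3)(n^2 + 3n - 1).
Apply the quadratic formula to n^2 + 3n - 1 = 0: n = (-3 +/- sqrt(13))/2, i.e. n ~= 0.3028 or n ~= -3.3028.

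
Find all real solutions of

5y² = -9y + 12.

y = -2.6916 or y = 0.8916

Rearrange to standard form: 5y² + 9y - 12 = 0.
Discriminant: (9)² − 4·5·(-12) = 321.
Quadratic formula: y = (-9 ± √321) / 10.
So y = -9/10 + √(321)/10 ≈ 0.8916 or y = -√(321)/10 - 9/10 ≈ -2.6916.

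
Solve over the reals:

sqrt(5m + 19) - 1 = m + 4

Isolate the radical: sqrt(5m + 19) = m + 5.
Square both sides: 5m + 19 = (m + 5)^2.
Expand and rearrange: m^2 + 5m + 6 = 0.
Solving gives m = -2 or m = -3.
Check each candidate in the original equation:
  m = -2: sqrt(9) = 3, while m + 5 = 3 — valid.
  m = -3: sqrt(4) = 2, while m + 5 = 2 — valid.

m = -3 or m = -2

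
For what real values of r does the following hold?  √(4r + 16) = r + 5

Square both sides: 4r + 16 = (r + 5)².
Expand and rearrange: r² + 6r + 9 = 0.
This gives the repeated root r = -3.
Check in the original equation:
  r = -3: √(4) = 2, while r + 5 = 2 — valid.

r = -3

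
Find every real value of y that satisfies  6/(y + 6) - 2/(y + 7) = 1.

Multiply both sides by (y + 6)(y + 7):
6(y + 7) - 2(y + 6) = (y + 6)(y + 7).
Expand and collect terms: y² + 9y + 12 = 0.
By the quadratic formula, y = (-9 ± √33) / 2, so y ≈ -1.6277 or y ≈ -7.3723.
Neither value makes a denominator zero (y ≠ -6, y ≠ -7), so both are valid.

y = -7.3723 or y = -1.6277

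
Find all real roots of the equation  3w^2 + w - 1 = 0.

Discriminant: (1)^2 - 4*3*(-1) = 13.
Quadratic formula: w = (-1 +/- sqrt(13)) / 6.
So w = -1/6 + sqrt(13)/6 ~= 0.4343 or w = -sqrt(13)/6 - 1/6 ~= -0.7676.

w = -0.7676 or w = 0.4343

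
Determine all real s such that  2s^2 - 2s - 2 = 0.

Discriminant: (-2)^2 - 4*2*(-2) = 20.
Quadratic formula: s = (2 +/- sqrt(20)) / 4.
So s = 1/2 + sqrt(5)/2 ~= 1.618 or s = 1/2 - sqrt(5)/2 ~= -0.618.

s = -0.618 or s = 1.618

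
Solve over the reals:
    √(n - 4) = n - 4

n = 4 or n = 5

Square both sides: n - 4 = (n - 4)².
Expand and rearrange: n² - 9n + 20 = 0.
Solving gives n = 5 or n = 4.
Check each candidate in the original equation:
  n = 5: √(1) = 1, while n - 4 = 1 — valid.
  n = 4: √(0) = 0, while n - 4 = 0 — valid.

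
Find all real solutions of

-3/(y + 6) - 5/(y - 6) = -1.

y = -4 or y = 12

Multiply both sides by (y + 6)(y - 6):
-3(y - 6) - 5(y + 6) = -(y + 6)(y - 6).
Expand and collect terms: -y^2 + 8y + 48 = 0.
Factor or apply the quadratic formula: y = -4 or y = 12.
Neither value makes a denominator zero (y != -6, y != 6), so both are valid.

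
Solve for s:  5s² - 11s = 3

s = -0.2454 or s = 2.4454

Rearrange to standard form: 5s² - 11s - 3 = 0.
Discriminant: (-11)² − 4·5·(-3) = 181.
Quadratic formula: s = (11 ± √181) / 10.
So s = 11/10 + √(181)/10 ≈ 2.4454 or s = 11/10 - √(181)/10 ≈ -0.2454.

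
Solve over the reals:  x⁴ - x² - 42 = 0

Let u = x². The equation becomes u² - u - 42 = 0.
Factor: (u - 7)(u + 6) = 0, so u = 7 or u = -6.
x² = 7 gives x = ±√(7) ≈ ±2.6458.
x² = -6 < 0 has no real solution.

x = -2.6458 or x = 2.6458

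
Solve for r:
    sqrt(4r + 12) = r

Square both sides: 4r + 12 = (r)^2.
Expand and rearrange: r^2 - 4r - 12 = 0.
Solving gives r = 6 or r = -2.
Check each candidate in the original equation:
  r = 6: sqrt(36) = 6, while r = 6 — valid.
  r = -2: sqrt(4) = 2, while r = -2 — extraneous.

r = 6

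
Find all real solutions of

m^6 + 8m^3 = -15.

m = -1.71 or m = -1.4422

Let u = m^3. The equation becomes u^2 + 8u + 15 = 0.
Factor: (u + 5)(u + 3) = 0, so u = -5 or u = -3.
m^3 = -5 gives m = -(5)^(1/3) ~= -1.71.
m^3 = -3 gives m = -(3)^(1/3) ~= -1.4422.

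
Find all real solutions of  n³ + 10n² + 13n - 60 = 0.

n = -6.772 or n = -5 or n = 1.772

Possible rational roots are divisors of -60. Testing n = -5 gives 0, so (n + 5) is a factor.
Divide: n³ + 10n² + 13n - 60 = (n + 5)(n² + 5n - 12).
Apply the quadratic formula to n² + 5n - 12 = 0: n = (-5 ± √73)/2, i.e. n ≈ 1.772 or n ≈ -6.772.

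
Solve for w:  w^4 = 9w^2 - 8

w = -2.8284 or w = -1 or w = 1 or w = 2.8284

Let u = w^2. The equation becomes u^2 - 9u + 8 = 0.
Factor: (u - 1)(u - 8) = 0, so u = 1 or u = 8.
w^2 = 1 gives w = +/-1.
w^2 = 8 gives w = +/-2*sqrt(2) ~= +/-2.8284.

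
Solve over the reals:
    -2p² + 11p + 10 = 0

Discriminant: (11)² − 4·(-2)·10 = 201.
Quadratic formula: p = (-11 ± √201) / (-4).
So p = 11/4 - √(201)/4 ≈ -0.7944 or p = 11/4 + √(201)/4 ≈ 6.2944.

p = -0.7944 or p = 6.2944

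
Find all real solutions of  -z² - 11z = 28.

Bring every term to one side: -z² - 11z - 28 = 0.
Factor: -1(z + 4)(z + 7) = 0.
So z = -4 or z = -7.

z = -7 or z = -4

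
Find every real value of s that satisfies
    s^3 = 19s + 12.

s = -4 or s = -0.6458 or s = 4.6458

Rearrange: s^3 - 19s - 12 = 0.
Possible rational roots are divisors of -12. Testing s = -4 gives 0, so (s + 4) is a factor.
Divide: s^3 - 19s - 12 = (s + 4)(s^2 - 4s - 3).
Apply the quadratic formula to s^2 - 4s - 3 = 0: s = (4 +/- sqrt(28))/2, i.e. s ~= 4.6458 or s ~= -0.6458.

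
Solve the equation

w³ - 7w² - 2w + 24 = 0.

Possible rational roots are divisors of 24. Testing w = 2 gives 0, so (w - 2) is a factor.
Divide: w³ - 7w² - 2w + 24 = (w - 2)(w² - 5w - 12).
Apply the quadratic formula to w² - 5w - 12 = 0: w = (5 ± √73)/2, i.e. w ≈ 6.772 or w ≈ -1.772.

w = -1.772 or w = 2 or w = 6.772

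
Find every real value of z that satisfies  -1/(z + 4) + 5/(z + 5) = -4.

z = -6.118 or z = -3.882

Multiply both sides by (z + 4)(z + 5):
-(z + 5) + 5(z + 4) = -4(z + 4)(z + 5).
Expand and collect terms: -4z² - 40z - 95 = 0.
By the quadratic formula, z = (40 ± √80) / -8, so z ≈ -6.118 or z ≈ -3.882.
Neither value makes a denominator zero (z ≠ -4, z ≠ -5), so both are valid.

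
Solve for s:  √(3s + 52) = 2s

s = 4

Square both sides: 3s + 52 = (2s)².
Expand and rearrange: 4s² - 3s - 52 = 0.
Solving gives s = 4 or s = -3.25.
Check each candidate in the original equation:
  s = 4: √(64) = 8, while 2s = 8 — valid.
  s = -3.25: √(42.25) = 6.5, while 2s = -6.5 — extraneous.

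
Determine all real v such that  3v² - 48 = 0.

v = -4 or v = 4

Factor: 3(v + 4)(v - 4) = 0.
So v = -4 or v = 4.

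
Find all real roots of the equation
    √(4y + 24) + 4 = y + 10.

y = -6 or y = -2

Isolate the radical: √(4y + 24) = y + 6.
Square both sides: 4y + 24 = (y + 6)².
Expand and rearrange: y² + 8y + 12 = 0.
Solving gives y = -2 or y = -6.
Check each candidate in the original equation:
  y = -2: √(16) = 4, while y + 6 = 4 — valid.
  y = -6: √(0) = 0, while y + 6 = 0 — valid.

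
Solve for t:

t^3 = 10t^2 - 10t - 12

t = -0.6904 or t = 2 or t = 8.6904

Rearrange: t^3 - 10t^2 + 10t + 12 = 0.
Possible rational roots are divisors of 12. Testing t = 2 gives 0, so (t - 2) is a factor.
Divide: t^3 - 10t^2 + 10t + 12 = (t - 2)(t^2 - 8t - 6).
Apply the quadratic formula to t^2 - 8t - 6 = 0: t = (8 +/- sqrt(88))/2, i.e. t ~= 8.6904 or t ~= -0.6904.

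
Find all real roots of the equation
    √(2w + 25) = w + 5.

w = 0

Square both sides: 2w + 25 = (w + 5)².
Expand and rearrange: w² + 8w = 0.
Solving gives w = 0 or w = -8.
Check each candidate in the original equation:
  w = 0: √(25) = 5, while w + 5 = 5 — valid.
  w = -8: √(9) = 3, while w + 5 = -3 — extraneous.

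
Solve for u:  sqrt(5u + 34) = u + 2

Square both sides: 5u + 34 = (u + 2)^2.
Expand and rearrange: u^2 - u - 30 = 0.
Solving gives u = 6 or u = -5.
Check each candidate in the original equation:
  u = 6: sqrt(64) = 8, while u + 2 = 8 — valid.
  u = -5: sqrt(9) = 3, while u + 2 = -3 — extraneous.

u = 6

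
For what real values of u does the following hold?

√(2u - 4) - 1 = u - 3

u = 2 or u = 4

Isolate the radical: √(2u - 4) = u - 2.
Square both sides: 2u - 4 = (u - 2)².
Expand and rearrange: u² - 6u + 8 = 0.
Solving gives u = 4 or u = 2.
Check each candidate in the original equation:
  u = 4: √(4) = 2, while u - 2 = 2 — valid.
  u = 2: √(0) = 0, while u - 2 = 0 — valid.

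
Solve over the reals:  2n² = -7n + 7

n = -4.3117 or n = 0.8117

Rearrange to standard form: 2n² + 7n - 7 = 0.
Discriminant: (7)² − 4·2·(-7) = 105.
Quadratic formula: n = (-7 ± √105) / 4.
So n = -7/4 + √(105)/4 ≈ 0.8117 or n = -√(105)/4 - 7/4 ≈ -4.3117.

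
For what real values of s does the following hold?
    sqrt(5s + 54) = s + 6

s = 2

Square both sides: 5s + 54 = (s + 6)^2.
Expand and rearrange: s^2 + 7s - 18 = 0.
Solving gives s = 2 or s = -9.
Check each candidate in the original equation:
  s = 2: sqrt(64) = 8, while s + 6 = 8 — valid.
  s = -9: sqrt(9) = 3, while s + 6 = -3 — extraneous.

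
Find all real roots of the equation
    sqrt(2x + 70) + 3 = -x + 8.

Isolate the radical: sqrt(2x + 70) = -x + 5.
Square both sides: 2x + 70 = (-x + 5)^2.
Expand and rearrange: x^2 - 12x - 45 = 0.
Solving gives x = 15 or x = -3.
Check each candidate in the original equation:
  x = 15: sqrt(100) = 10, while -x + 5 = -10 — extraneous.
  x = -3: sqrt(64) = 8, while -x + 5 = 8 — valid.

x = -3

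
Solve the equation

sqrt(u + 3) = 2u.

Square both sides: u + 3 = (2u)^2.
Expand and rearrange: 4u^2 - u - 3 = 0.
Solving gives u = 1 or u = -0.75.
Check each candidate in the original equation:
  u = 1: sqrt(4) = 2, while 2u = 2 — valid.
  u = -0.75: sqrt(2.25) = 1.5, while 2u = -1.5 — extraneous.

u = 1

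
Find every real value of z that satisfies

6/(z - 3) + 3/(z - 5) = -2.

z = -1 or z = 4.5

Multiply both sides by (z - 3)(z - 5):
6(z - 5) + 3(z - 3) = -2(z - 3)(z - 5).
Expand and collect terms: -2z^2 + 7z + 9 = 0.
Factor or apply the quadratic formula: z = -1 or z = 4.5.
Neither value makes a denominator zero (z != 3, z != 5), so both are valid.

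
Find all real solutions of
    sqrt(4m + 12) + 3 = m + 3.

Isolate the radical: sqrt(4m + 12) = m.
Square both sides: 4m + 12 = (m)^2.
Expand and rearrange: m^2 - 4m - 12 = 0.
Solving gives m = 6 or m = -2.
Check each candidate in the original equation:
  m = 6: sqrt(36) = 6, while m = 6 — valid.
  m = -2: sqrt(4) = 2, while m = -2 — extraneous.

m = 6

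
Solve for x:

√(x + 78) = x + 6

Square both sides: x + 78 = (x + 6)².
Expand and rearrange: x² + 11x - 42 = 0.
Solving gives x = 3 or x = -14.
Check each candidate in the original equation:
  x = 3: √(81) = 9, while x + 6 = 9 — valid.
  x = -14: √(64) = 8, while x + 6 = -8 — extraneous.

x = 3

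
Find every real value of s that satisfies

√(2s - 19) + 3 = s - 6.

s = 10

Isolate the radical: √(2s - 19) = s - 9.
Square both sides: 2s - 19 = (s - 9)².
Expand and rearrange: s² - 20s + 100 = 0.
This gives the repeated root s = 10.
Check in the original equation:
  s = 10: √(1) = 1, while s - 9 = 1 — valid.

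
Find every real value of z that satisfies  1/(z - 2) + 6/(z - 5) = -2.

z = 0.5 or z = 3

Multiply both sides by (z - 2)(z - 5):
(z - 5) + 6(z - 2) = -2(z - 2)(z - 5).
Expand and collect terms: -2z^2 + 7z - 3 = 0.
Factor or apply the quadratic formula: z = 0.5 or z = 3.
Neither value makes a denominator zero (z != 2, z != 5), so both are valid.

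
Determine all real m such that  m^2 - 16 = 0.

m = -4 or m = 4

Factor: (m + 4)(m - 4) = 0.
So m = -4 or m = 4.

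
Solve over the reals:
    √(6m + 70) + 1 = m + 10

m = -1

Isolate the radical: √(6m + 70) = m + 9.
Square both sides: 6m + 70 = (m + 9)².
Expand and rearrange: m² + 12m + 11 = 0.
Solving gives m = -1 or m = -11.
Check each candidate in the original equation:
  m = -1: √(64) = 8, while m + 9 = 8 — valid.
  m = -11: √(4) = 2, while m + 9 = -2 — extraneous.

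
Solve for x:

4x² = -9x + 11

x = -3.1289 or x = 0.8789

Rearrange to standard form: 4x² + 9x - 11 = 0.
Discriminant: (9)² − 4·4·(-11) = 257.
Quadratic formula: x = (-9 ± √257) / 8.
So x = -9/8 + √(257)/8 ≈ 0.8789 or x = -√(257)/8 - 9/8 ≈ -3.1289.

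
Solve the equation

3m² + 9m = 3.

Rearrange to standard form: 3m² + 9m - 3 = 0.
Discriminant: (9)² − 4·3·(-3) = 117.
Quadratic formula: m = (-9 ± √117) / 6.
So m = -3/2 + √(13)/2 ≈ 0.3028 or m = -√(13)/2 - 3/2 ≈ -3.3028.

m = -3.3028 or m = 0.3028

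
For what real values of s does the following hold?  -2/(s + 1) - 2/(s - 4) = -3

s = -0.4207 or s = 4.754

Multiply both sides by (s + 1)(s - 4):
-2(s - 4) - 2(s + 1) = -3(s + 1)(s - 4).
Expand and collect terms: -3s^2 + 13s + 6 = 0.
By the quadratic formula, s = (-13 +/- sqrt(241)) / -6, so s ~= -0.4207 or s ~= 4.754.
Neither value makes a denominator zero (s != -1, s != 4), so both are valid.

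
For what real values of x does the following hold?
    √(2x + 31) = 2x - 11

Square both sides: 2x + 31 = (2x - 11)².
Expand and rearrange: 4x² - 46x + 90 = 0.
Solving gives x = 9 or x = 2.5.
Check each candidate in the original equation:
  x = 9: √(49) = 7, while 2x - 11 = 7 — valid.
  x = 2.5: √(36) = 6, while 2x - 11 = -6 — extraneous.

x = 9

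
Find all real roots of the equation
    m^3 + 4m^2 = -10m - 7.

m = -1

Rearrange: m^3 + 4m^2 + 10m + 7 = 0.
Possible rational roots are divisors of 7. Testing m = -1 gives 0, so (m + 1) is a factor.
Divide: m^3 + 4m^2 + 10m + 7 = (m + 1)(m^2 + 3m + 7).
The quadratic m^2 + 3m + 7 has discriminant -19 < 0, so no further real roots.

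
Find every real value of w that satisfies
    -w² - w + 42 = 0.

w = -7 or w = 6

Factor: -1(w - 6)(w + 7) = 0.
So w = 6 or w = -7.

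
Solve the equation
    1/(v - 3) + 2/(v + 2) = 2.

Multiply both sides by (v - 3)(v + 2):
(v + 2) + 2(v - 3) = 2(v - 3)(v + 2).
Expand and collect terms: 2v² - 5v - 8 = 0.
By the quadratic formula, v = (5 ± √89) / 4, so v ≈ 3.6085 or v ≈ -1.1085.
Neither value makes a denominator zero (v ≠ 3, v ≠ -2), so both are valid.

v = -1.1085 or v = 3.6085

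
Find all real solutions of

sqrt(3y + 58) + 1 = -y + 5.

Isolate the radical: sqrt(3y + 58) = -y + 4.
Square both sides: 3y + 58 = (-y + 4)^2.
Expand and rearrange: y^2 - 11y - 42 = 0.
Solving gives y = 14 or y = -3.
Check each candidate in the original equation:
  y = 14: sqrt(100) = 10, while -y + 4 = -10 — extraneous.
  y = -3: sqrt(49) = 7, while -y + 4 = 7 — valid.

y = -3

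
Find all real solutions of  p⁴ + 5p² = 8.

p = -1.1291 or p = 1.1291

Let u = p². The equation becomes u² + 5u - 8 = 0.
By the quadratic formula, u = -5/2 + √(57)/2 or u = -√(57)/2 - 5/2.
p² = -5/2 + √(57)/2 gives p = ±√(-5/2 + √(57)/2) ≈ ±1.1291.
p² = -√(57)/2 - 5/2 < 0 has no real solution.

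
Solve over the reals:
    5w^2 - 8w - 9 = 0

Discriminant: (-8)^2 - 4*5*(-9) = 244.
Quadratic formula: w = (8 +/- sqrt(244)) / 10.
So w = 4/5 + sqrt(61)/5 ~= 2.362 or w = 4/5 - sqrt(61)/5 ~= -0.762.

w = -0.762 or w = 2.362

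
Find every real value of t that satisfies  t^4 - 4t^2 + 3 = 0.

t = -1.7321 or t = -1 or t = 1 or t = 1.7321

Let u = t^2. The equation becomes u^2 - 4u + 3 = 0.
Factor: (u - 3)(u - 1) = 0, so u = 3 or u = 1.
t^2 = 3 gives t = +/-sqrt(3) ~= +/-1.7321.
t^2 = 1 gives t = +/-1.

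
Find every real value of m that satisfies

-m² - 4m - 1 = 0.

Discriminant: (-4)² − 4·(-1)·(-1) = 12.
Quadratic formula: m = (4 ± √12) / (-2).
So m = -2 - √(3) ≈ -3.7321 or m = -2 + √(3) ≈ -0.2679.

m = -3.7321 or m = -0.2679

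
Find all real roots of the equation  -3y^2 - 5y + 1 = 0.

Discriminant: (-5)^2 - 4*(-3)*1 = 37.
Quadratic formula: y = (5 +/- sqrt(37)) / (-6).
So y = -sqrt(37)/6 - 5/6 ~= -1.8471 or y = -5/6 + sqrt(37)/6 ~= 0.1805.

y = -1.8471 or y = 0.1805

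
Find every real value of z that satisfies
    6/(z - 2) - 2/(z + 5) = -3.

Multiply both sides by (z - 2)(z + 5):
6(z + 5) - 2(z - 2) = -3(z - 2)(z + 5).
Expand and collect terms: -3z² - 13z - 4 = 0.
Factor or apply the quadratic formula: z = -4 or z = -0.3333.
Neither value makes a denominator zero (z ≠ 2, z ≠ -5), so both are valid.

z = -4 or z = -0.3333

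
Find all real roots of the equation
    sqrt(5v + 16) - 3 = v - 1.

v = 4

Isolate the radical: sqrt(5v + 16) = v + 2.
Square both sides: 5v + 16 = (v + 2)^2.
Expand and rearrange: v^2 - v - 12 = 0.
Solving gives v = 4 or v = -3.
Check each candidate in the original equation:
  v = 4: sqrt(36) = 6, while v + 2 = 6 — valid.
  v = -3: sqrt(1) = 1, while v + 2 = -1 — extraneous.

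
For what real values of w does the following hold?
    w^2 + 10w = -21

w = -7 or w = -3

Bring every term to one side: w^2 + 10w + 21 = 0.
Factor: (w + 7)(w + 3) = 0.
So w = -7 or w = -3.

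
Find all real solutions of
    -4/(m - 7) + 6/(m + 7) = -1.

Multiply both sides by (m - 7)(m + 7):
-4(m + 7) + 6(m - 7) = -(m - 7)(m + 7).
Expand and collect terms: -m^2 - 2m + 119 = 0.
By the quadratic formula, m = (2 +/- sqrt(480)) / -2, so m ~= -11.9545 or m ~= 9.9545.
Neither value makes a denominator zero (m != 7, m != -7), so both are valid.

m = -11.9545 or m = 9.9545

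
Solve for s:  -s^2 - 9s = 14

Bring every term to one side: -s^2 - 9s - 14 = 0.
Factor: -1(s + 7)(s + 2) = 0.
So s = -7 or s = -2.

s = -7 or s = -2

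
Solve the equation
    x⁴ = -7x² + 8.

Let u = x². The equation becomes u² + 7u - 8 = 0.
Factor: (u + 8)(u - 1) = 0, so u = -8 or u = 1.
x² = -8 < 0 has no real solution.
x² = 1 gives x = ±1.

x = -1 or x = 1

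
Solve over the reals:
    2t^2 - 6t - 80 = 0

t = -5 or t = 8

Factor: 2(t - 8)(t + 5) = 0.
So t = 8 or t = -5.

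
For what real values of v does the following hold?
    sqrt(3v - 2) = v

v = 1 or v = 2

Square both sides: 3v - 2 = (v)^2.
Expand and rearrange: v^2 - 3v + 2 = 0.
Solving gives v = 2 or v = 1.
Check each candidate in the original equation:
  v = 2: sqrt(4) = 2, while v = 2 — valid.
  v = 1: sqrt(1) = 1, while v = 1 — valid.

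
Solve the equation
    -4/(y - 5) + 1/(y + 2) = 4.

y = -1.7062 or y = 3.9562

Multiply both sides by (y - 5)(y + 2):
-4(y + 2) + (y - 5) = 4(y - 5)(y + 2).
Expand and collect terms: 4y² - 9y - 27 = 0.
By the quadratic formula, y = (9 ± √513) / 8, so y ≈ 3.9562 or y ≈ -1.7062.
Neither value makes a denominator zero (y ≠ 5, y ≠ -2), so both are valid.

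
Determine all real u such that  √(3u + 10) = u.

Square both sides: 3u + 10 = (u)².
Expand and rearrange: u² - 3u - 10 = 0.
Solving gives u = 5 or u = -2.
Check each candidate in the original equation:
  u = 5: √(25) = 5, while u = 5 — valid.
  u = -2: √(4) = 2, while u = -2 — extraneous.

u = 5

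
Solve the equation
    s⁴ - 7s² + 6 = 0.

s = -2.4495 or s = -1 or s = 1 or s = 2.4495

Let u = s². The equation becomes u² - 7u + 6 = 0.
Factor: (u - 6)(u - 1) = 0, so u = 6 or u = 1.
s² = 6 gives s = ±√(6) ≈ ±2.4495.
s² = 1 gives s = ±1.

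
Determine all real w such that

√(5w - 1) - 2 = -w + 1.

w = 1

Isolate the radical: √(5w - 1) = -w + 3.
Square both sides: 5w - 1 = (-w + 3)².
Expand and rearrange: w² - 11w + 10 = 0.
Solving gives w = 10 or w = 1.
Check each candidate in the original equation:
  w = 10: √(49) = 7, while -w + 3 = -7 — extraneous.
  w = 1: √(4) = 2, while -w + 3 = 2 — valid.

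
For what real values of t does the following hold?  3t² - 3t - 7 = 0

Discriminant: (-3)² − 4·3·(-7) = 93.
Quadratic formula: t = (3 ± √93) / 6.
So t = 1/2 + √(93)/6 ≈ 2.1073 or t = 1/2 - √(93)/6 ≈ -1.1073.

t = -1.1073 or t = 2.1073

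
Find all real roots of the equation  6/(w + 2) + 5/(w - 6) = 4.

Multiply both sides by (w + 2)(w - 6):
6(w - 6) + 5(w + 2) = 4(w + 2)(w - 6).
Expand and collect terms: 4w^2 - 27w - 22 = 0.
By the quadratic formula, w = (27 +/- sqrt(1081)) / 8, so w ~= 7.4848 or w ~= -0.7348.
Neither value makes a denominator zero (w != -2, w != 6), so both are valid.

w = -0.7348 or w = 7.4848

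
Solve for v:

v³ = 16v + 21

v = -3 or v = -1.5414 or v = 4.5414

Rearrange: v³ - 16v - 21 = 0.
Possible rational roots are divisors of -21. Testing v = -3 gives 0, so (v + 3) is a factor.
Divide: v³ - 16v - 21 = (v + 3)(v² - 3v - 7).
Apply the quadratic formula to v² - 3v - 7 = 0: v = (3 ± √37)/2, i.e. v ≈ 4.5414 or v ≈ -1.5414.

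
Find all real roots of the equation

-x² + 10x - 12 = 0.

Discriminant: (10)² − 4·(-1)·(-12) = 52.
Quadratic formula: x = (-10 ± √52) / (-2).
So x = 5 - √(13) ≈ 1.3944 or x = √(13) + 5 ≈ 8.6056.

x = 1.3944 or x = 8.6056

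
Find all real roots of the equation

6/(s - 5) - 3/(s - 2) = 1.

s = 0.7574 or s = 9.2426

Multiply both sides by (s - 5)(s - 2):
6(s - 2) - 3(s - 5) = (s - 5)(s - 2).
Expand and collect terms: s² - 10s + 7 = 0.
By the quadratic formula, s = (10 ± √72) / 2, so s ≈ 9.2426 or s ≈ 0.7574.
Neither value makes a denominator zero (s ≠ 5, s ≠ 2), so both are valid.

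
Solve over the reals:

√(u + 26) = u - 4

u = 10

Square both sides: u + 26 = (u - 4)².
Expand and rearrange: u² - 9u - 10 = 0.
Solving gives u = 10 or u = -1.
Check each candidate in the original equation:
  u = 10: √(36) = 6, while u - 4 = 6 — valid.
  u = -1: √(25) = 5, while u - 4 = -5 — extraneous.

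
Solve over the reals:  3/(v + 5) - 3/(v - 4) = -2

v = -6.3095 or v = 5.3095

Multiply both sides by (v + 5)(v - 4):
3(v - 4) - 3(v + 5) = -2(v + 5)(v - 4).
Expand and collect terms: -2v² - 2v + 67 = 0.
By the quadratic formula, v = (2 ± √540) / -4, so v ≈ -6.3095 or v ≈ 5.3095.
Neither value makes a denominator zero (v ≠ -5, v ≠ 4), so both are valid.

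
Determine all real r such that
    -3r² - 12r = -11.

Rearrange to standard form: -3r² - 12r + 11 = 0.
Discriminant: (-12)² − 4·(-3)·11 = 276.
Quadratic formula: r = (12 ± √276) / (-6).
So r = -√(69)/3 - 2 ≈ -4.7689 or r = -2 + √(69)/3 ≈ 0.7689.

r = -4.7689 or r = 0.7689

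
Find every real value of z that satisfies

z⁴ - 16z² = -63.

z = -3 or z = -2.6458 or z = 2.6458 or z = 3

Let u = z². The equation becomes u² - 16u + 63 = 0.
Factor: (u - 9)(u - 7) = 0, so u = 9 or u = 7.
z² = 9 gives z = ±3.
z² = 7 gives z = ±√(7) ≈ ±2.6458.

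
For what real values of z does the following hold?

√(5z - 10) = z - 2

z = 2 or z = 7

Square both sides: 5z - 10 = (z - 2)².
Expand and rearrange: z² - 9z + 14 = 0.
Solving gives z = 7 or z = 2.
Check each candidate in the original equation:
  z = 7: √(25) = 5, while z - 2 = 5 — valid.
  z = 2: √(0) = 0, while z - 2 = 0 — valid.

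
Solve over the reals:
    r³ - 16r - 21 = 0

Possible rational roots are divisors of -21. Testing r = -3 gives 0, so (r + 3) is a factor.
Divide: r³ - 16r - 21 = (r + 3)(r² - 3r - 7).
Apply the quadratic formula to r² - 3r - 7 = 0: r = (3 ± √37)/2, i.e. r ≈ 4.5414 or r ≈ -1.5414.

r = -3 or r = -1.5414 or r = 4.5414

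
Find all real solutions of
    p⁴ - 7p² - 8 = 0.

Let u = p². The equation becomes u² - 7u - 8 = 0.
Factor: (u - 8)(u + 1) = 0, so u = 8 or u = -1.
p² = 8 gives p = ±2·√(2) ≈ ±2.8284.
p² = -1 < 0 has no real solution.

p = -2.8284 or p = 2.8284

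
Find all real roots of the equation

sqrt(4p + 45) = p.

p = 9

Square both sides: 4p + 45 = (p)^2.
Expand and rearrange: p^2 - 4p - 45 = 0.
Solving gives p = 9 or p = -5.
Check each candidate in the original equation:
  p = 9: sqrt(81) = 9, while p = 9 — valid.
  p = -5: sqrt(25) = 5, while p = -5 — extraneous.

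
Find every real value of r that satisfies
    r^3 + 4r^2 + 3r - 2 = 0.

Possible rational roots are divisors of -2. Testing r = -2 gives 0, so (r + 2) is a factor.
Divide: r^3 + 4r^2 + 3r - 2 = (r + 2)(r^2 + 2r - 1).
Apply the quadratic formula to r^2 + 2r - 1 = 0: r = (-2 +/- sqrt(8))/2, i.e. r ~= 0.4142 or r ~= -2.4142.

r = -2.4142 or r = -2 or r = 0.4142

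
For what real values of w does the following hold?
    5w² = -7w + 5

Rearrange to standard form: 5w² + 7w - 5 = 0.
Discriminant: (7)² − 4·5·(-5) = 149.
Quadratic formula: w = (-7 ± √149) / 10.
So w = -7/10 + √(149)/10 ≈ 0.5207 or w = -√(149)/10 - 7/10 ≈ -1.9207.

w = -1.9207 or w = 0.5207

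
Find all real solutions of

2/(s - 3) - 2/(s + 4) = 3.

s = -4.613 or s = 3.613

Multiply both sides by (s - 3)(s + 4):
2(s + 4) - 2(s - 3) = 3(s - 3)(s + 4).
Expand and collect terms: 3s² + 3s - 50 = 0.
By the quadratic formula, s = (-3 ± √609) / 6, so s ≈ 3.613 or s ≈ -4.613.
Neither value makes a denominator zero (s ≠ 3, s ≠ -4), so both are valid.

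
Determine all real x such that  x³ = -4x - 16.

x = -2

Rearrange: x³ + 4x + 16 = 0.
Possible rational roots are divisors of 16. Testing x = -2 gives 0, so (x + 2) is a factor.
Divide: x³ + 4x + 16 = (x + 2)(x² - 2x + 8).
The quadratic x² - 2x + 8 has discriminant -28 < 0, so no further real roots.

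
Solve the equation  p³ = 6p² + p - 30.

p = -2 or p = 3 or p = 5

Rearrange: p³ - 6p² - p + 30 = 0.
Possible rational roots are divisors of 30. Testing p = 3 gives 0, so (p - 3) is a factor.
Divide: p³ - 6p² - p + 30 = (p - 3)(p² - 3p - 10).
Factor the quadratic: p = 5 or p = -2.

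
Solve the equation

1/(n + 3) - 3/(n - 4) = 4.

n = -2.7186 or n = 3.2186

Multiply both sides by (n + 3)(n - 4):
(n - 4) - 3(n + 3) = 4(n + 3)(n - 4).
Expand and collect terms: 4n² - 2n - 35 = 0.
By the quadratic formula, n = (2 ± √564) / 8, so n ≈ 3.2186 or n ≈ -2.7186.
Neither value makes a denominator zero (n ≠ -3, n ≠ 4), so both are valid.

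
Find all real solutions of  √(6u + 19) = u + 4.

u = -3 or u = 1

Square both sides: 6u + 19 = (u + 4)².
Expand and rearrange: u² + 2u - 3 = 0.
Solving gives u = 1 or u = -3.
Check each candidate in the original equation:
  u = 1: √(25) = 5, while u + 4 = 5 — valid.
  u = -3: √(1) = 1, while u + 4 = 1 — valid.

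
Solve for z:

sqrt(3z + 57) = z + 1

Square both sides: 3z + 57 = (z + 1)^2.
Expand and rearrange: z^2 - z - 56 = 0.
Solving gives z = 8 or z = -7.
Check each candidate in the original equation:
  z = 8: sqrt(81) = 9, while z + 1 = 9 — valid.
  z = -7: sqrt(36) = 6, while z + 1 = -6 — extraneous.

z = 8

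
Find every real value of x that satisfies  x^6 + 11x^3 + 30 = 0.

Let u = x^3. The equation becomes u^2 + 11u + 30 = 0.
Factor: (u + 6)(u + 5) = 0, so u = -6 or u = -5.
x^3 = -6 gives x = -(6)^(1/3) ~= -1.8171.
x^3 = -5 gives x = -(5)^(1/3) ~= -1.71.

x = -1.8171 or x = -1.71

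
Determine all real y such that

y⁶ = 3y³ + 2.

Let u = y³. The equation becomes u² - 3u - 2 = 0.
By the quadratic formula, u = 3/2 + √(17)/2 or u = 3/2 - √(17)/2.
y³ = 3/2 + √(17)/2 gives y = ∛(3/2 + √(17)/2) ≈ 1.5271.
y³ = 3/2 - √(17)/2 gives y = -∛(-3/2 + √(17)/2) ≈ -0.825.

y = -0.825 or y = 1.5271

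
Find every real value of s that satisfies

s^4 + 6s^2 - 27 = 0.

Let u = s^2. The equation becomes u^2 + 6u - 27 = 0.
Factor: (u + 9)(u - 3) = 0, so u = -9 or u = 3.
s^2 = -9 < 0 has no real solution.
s^2 = 3 gives s = +/-sqrt(3) ~= +/-1.7321.

s = -1.7321 or s = 1.7321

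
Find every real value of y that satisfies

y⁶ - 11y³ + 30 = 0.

Let u = y³. The equation becomes u² - 11u + 30 = 0.
Factor: (u - 5)(u - 6) = 0, so u = 5 or u = 6.
y³ = 5 gives y = ∛(5) ≈ 1.71.
y³ = 6 gives y = ∛(6) ≈ 1.8171.

y = 1.71 or y = 1.8171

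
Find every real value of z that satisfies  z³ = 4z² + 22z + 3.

Rearrange: z³ - 4z² - 22z - 3 = 0.
Possible rational roots are divisors of -3. Testing z = -3 gives 0, so (z + 3) is a factor.
Divide: z³ - 4z² - 22z - 3 = (z + 3)(z² - 7z - 1).
Apply the quadratic formula to z² - 7z - 1 = 0: z = (7 ± √53)/2, i.e. z ≈ 7.1401 or z ≈ -0.1401.

z = -3 or z = -0.1401 or z = 7.1401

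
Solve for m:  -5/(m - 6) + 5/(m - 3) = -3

Multiply both sides by (m - 6)(m - 3):
-5(m - 3) + 5(m - 6) = -3(m - 6)(m - 3).
Expand and collect terms: -3m² + 27m - 39 = 0.
By the quadratic formula, m = (-27 ± √261) / -6, so m ≈ 1.8074 or m ≈ 7.1926.
Neither value makes a denominator zero (m ≠ 6, m ≠ 3), so both are valid.

m = 1.8074 or m = 7.1926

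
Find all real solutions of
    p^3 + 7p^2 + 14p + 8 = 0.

p = -4 or p = -2 or p = -1

Possible rational roots are divisors of 8. Testing p = -2 gives 0, so (p + 2) is a factor.
Divide: p^3 + 7p^2 + 14p + 8 = (p + 2)(p^2 + 5p + 4).
Factor the quadratic: p = -1 or p = -4.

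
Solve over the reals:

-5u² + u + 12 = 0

Discriminant: (1)² − 4·(-5)·12 = 241.
Quadratic formula: u = (-1 ± √241) / (-10).
So u = 1/10 - √(241)/10 ≈ -1.4524 or u = 1/10 + √(241)/10 ≈ 1.6524.

u = -1.4524 or u = 1.6524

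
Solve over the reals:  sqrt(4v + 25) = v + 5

Square both sides: 4v + 25 = (v + 5)^2.
Expand and rearrange: v^2 + 6v = 0.
Solving gives v = 0 or v = -6.
Check each candidate in the original equation:
  v = 0: sqrt(25) = 5, while v + 5 = 5 — valid.
  v = -6: sqrt(1) = 1, while v + 5 = -1 — extraneous.

v = 0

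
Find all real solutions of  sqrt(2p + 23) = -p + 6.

Square both sides: 2p + 23 = (-p + 6)^2.
Expand and rearrange: p^2 - 14p + 13 = 0.
Solving gives p = 13 or p = 1.
Check each candidate in the original equation:
  p = 13: sqrt(49) = 7, while -p + 6 = -7 — extraneous.
  p = 1: sqrt(25) = 5, while -p + 6 = 5 — valid.

p = 1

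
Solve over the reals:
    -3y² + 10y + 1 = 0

y = -0.0972 or y = 3.4305

Discriminant: (10)² − 4·(-3)·1 = 112.
Quadratic formula: y = (-10 ± √112) / (-6).
So y = 5/3 - 2·√(7)/3 ≈ -0.0972 or y = 5/3 + 2·√(7)/3 ≈ 3.4305.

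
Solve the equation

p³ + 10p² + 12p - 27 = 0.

Possible rational roots are divisors of -27. Testing p = -3 gives 0, so (p + 3) is a factor.
Divide: p³ + 10p² + 12p - 27 = (p + 3)(p² + 7p - 9).
Apply the quadratic formula to p² + 7p - 9 = 0: p = (-7 ± √85)/2, i.e. p ≈ 1.1098 or p ≈ -8.1098.

p = -8.1098 or p = -3 or p = 1.1098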